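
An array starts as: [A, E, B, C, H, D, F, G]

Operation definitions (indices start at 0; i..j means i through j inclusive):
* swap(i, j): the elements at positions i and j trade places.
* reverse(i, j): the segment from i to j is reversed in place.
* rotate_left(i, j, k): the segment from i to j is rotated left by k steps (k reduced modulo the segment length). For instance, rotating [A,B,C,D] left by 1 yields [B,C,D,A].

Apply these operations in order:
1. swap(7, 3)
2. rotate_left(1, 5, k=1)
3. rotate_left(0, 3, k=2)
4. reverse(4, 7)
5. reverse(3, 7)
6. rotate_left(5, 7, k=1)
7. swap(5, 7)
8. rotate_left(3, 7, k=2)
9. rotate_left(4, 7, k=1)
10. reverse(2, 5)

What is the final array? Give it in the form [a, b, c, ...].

After 1 (swap(7, 3)): [A, E, B, G, H, D, F, C]
After 2 (rotate_left(1, 5, k=1)): [A, B, G, H, D, E, F, C]
After 3 (rotate_left(0, 3, k=2)): [G, H, A, B, D, E, F, C]
After 4 (reverse(4, 7)): [G, H, A, B, C, F, E, D]
After 5 (reverse(3, 7)): [G, H, A, D, E, F, C, B]
After 6 (rotate_left(5, 7, k=1)): [G, H, A, D, E, C, B, F]
After 7 (swap(5, 7)): [G, H, A, D, E, F, B, C]
After 8 (rotate_left(3, 7, k=2)): [G, H, A, F, B, C, D, E]
After 9 (rotate_left(4, 7, k=1)): [G, H, A, F, C, D, E, B]
After 10 (reverse(2, 5)): [G, H, D, C, F, A, E, B]

Answer: [G, H, D, C, F, A, E, B]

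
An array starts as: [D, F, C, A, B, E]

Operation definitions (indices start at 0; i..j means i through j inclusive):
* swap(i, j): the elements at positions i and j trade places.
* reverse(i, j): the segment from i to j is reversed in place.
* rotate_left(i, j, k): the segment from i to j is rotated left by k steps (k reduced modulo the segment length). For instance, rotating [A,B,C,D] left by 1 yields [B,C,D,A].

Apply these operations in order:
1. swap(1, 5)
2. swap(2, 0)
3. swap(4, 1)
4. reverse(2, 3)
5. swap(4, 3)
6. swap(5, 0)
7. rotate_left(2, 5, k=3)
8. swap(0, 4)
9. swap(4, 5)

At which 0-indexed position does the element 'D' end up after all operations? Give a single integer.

After 1 (swap(1, 5)): [D, E, C, A, B, F]
After 2 (swap(2, 0)): [C, E, D, A, B, F]
After 3 (swap(4, 1)): [C, B, D, A, E, F]
After 4 (reverse(2, 3)): [C, B, A, D, E, F]
After 5 (swap(4, 3)): [C, B, A, E, D, F]
After 6 (swap(5, 0)): [F, B, A, E, D, C]
After 7 (rotate_left(2, 5, k=3)): [F, B, C, A, E, D]
After 8 (swap(0, 4)): [E, B, C, A, F, D]
After 9 (swap(4, 5)): [E, B, C, A, D, F]

Answer: 4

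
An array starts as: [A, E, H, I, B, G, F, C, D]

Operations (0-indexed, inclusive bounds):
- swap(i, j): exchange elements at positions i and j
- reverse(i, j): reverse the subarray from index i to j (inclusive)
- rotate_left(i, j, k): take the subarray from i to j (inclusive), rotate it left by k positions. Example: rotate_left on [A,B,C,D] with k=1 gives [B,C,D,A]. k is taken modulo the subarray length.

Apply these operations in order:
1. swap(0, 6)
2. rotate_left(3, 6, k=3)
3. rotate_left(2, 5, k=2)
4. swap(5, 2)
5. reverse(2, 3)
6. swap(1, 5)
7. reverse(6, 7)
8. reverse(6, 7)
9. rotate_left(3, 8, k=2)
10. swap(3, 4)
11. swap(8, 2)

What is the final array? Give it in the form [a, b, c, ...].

Answer: [F, I, H, G, E, C, D, A, B]

Derivation:
After 1 (swap(0, 6)): [F, E, H, I, B, G, A, C, D]
After 2 (rotate_left(3, 6, k=3)): [F, E, H, A, I, B, G, C, D]
After 3 (rotate_left(2, 5, k=2)): [F, E, I, B, H, A, G, C, D]
After 4 (swap(5, 2)): [F, E, A, B, H, I, G, C, D]
After 5 (reverse(2, 3)): [F, E, B, A, H, I, G, C, D]
After 6 (swap(1, 5)): [F, I, B, A, H, E, G, C, D]
After 7 (reverse(6, 7)): [F, I, B, A, H, E, C, G, D]
After 8 (reverse(6, 7)): [F, I, B, A, H, E, G, C, D]
After 9 (rotate_left(3, 8, k=2)): [F, I, B, E, G, C, D, A, H]
After 10 (swap(3, 4)): [F, I, B, G, E, C, D, A, H]
After 11 (swap(8, 2)): [F, I, H, G, E, C, D, A, B]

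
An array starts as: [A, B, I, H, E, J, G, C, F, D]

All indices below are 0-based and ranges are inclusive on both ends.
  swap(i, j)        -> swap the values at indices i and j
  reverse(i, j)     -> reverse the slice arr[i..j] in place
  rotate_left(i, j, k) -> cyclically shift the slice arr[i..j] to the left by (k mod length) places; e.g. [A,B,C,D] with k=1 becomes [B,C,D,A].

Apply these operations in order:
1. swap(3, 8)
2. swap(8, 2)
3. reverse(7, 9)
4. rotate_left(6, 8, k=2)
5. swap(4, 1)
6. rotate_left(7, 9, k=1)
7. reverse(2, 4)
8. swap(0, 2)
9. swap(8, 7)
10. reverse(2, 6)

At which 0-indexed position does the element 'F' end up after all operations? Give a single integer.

Answer: 5

Derivation:
After 1 (swap(3, 8)): [A, B, I, F, E, J, G, C, H, D]
After 2 (swap(8, 2)): [A, B, H, F, E, J, G, C, I, D]
After 3 (reverse(7, 9)): [A, B, H, F, E, J, G, D, I, C]
After 4 (rotate_left(6, 8, k=2)): [A, B, H, F, E, J, I, G, D, C]
After 5 (swap(4, 1)): [A, E, H, F, B, J, I, G, D, C]
After 6 (rotate_left(7, 9, k=1)): [A, E, H, F, B, J, I, D, C, G]
After 7 (reverse(2, 4)): [A, E, B, F, H, J, I, D, C, G]
After 8 (swap(0, 2)): [B, E, A, F, H, J, I, D, C, G]
After 9 (swap(8, 7)): [B, E, A, F, H, J, I, C, D, G]
After 10 (reverse(2, 6)): [B, E, I, J, H, F, A, C, D, G]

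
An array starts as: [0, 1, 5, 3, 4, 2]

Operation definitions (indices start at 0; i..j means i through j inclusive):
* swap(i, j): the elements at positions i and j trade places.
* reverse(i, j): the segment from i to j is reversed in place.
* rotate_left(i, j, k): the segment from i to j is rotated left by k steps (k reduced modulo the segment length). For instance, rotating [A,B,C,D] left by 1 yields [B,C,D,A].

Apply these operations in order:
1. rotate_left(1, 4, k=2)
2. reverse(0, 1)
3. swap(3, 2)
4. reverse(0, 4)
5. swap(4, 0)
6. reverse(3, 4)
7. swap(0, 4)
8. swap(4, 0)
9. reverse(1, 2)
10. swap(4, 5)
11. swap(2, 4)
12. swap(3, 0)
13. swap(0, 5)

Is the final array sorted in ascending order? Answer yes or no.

Answer: yes

Derivation:
After 1 (rotate_left(1, 4, k=2)): [0, 3, 4, 1, 5, 2]
After 2 (reverse(0, 1)): [3, 0, 4, 1, 5, 2]
After 3 (swap(3, 2)): [3, 0, 1, 4, 5, 2]
After 4 (reverse(0, 4)): [5, 4, 1, 0, 3, 2]
After 5 (swap(4, 0)): [3, 4, 1, 0, 5, 2]
After 6 (reverse(3, 4)): [3, 4, 1, 5, 0, 2]
After 7 (swap(0, 4)): [0, 4, 1, 5, 3, 2]
After 8 (swap(4, 0)): [3, 4, 1, 5, 0, 2]
After 9 (reverse(1, 2)): [3, 1, 4, 5, 0, 2]
After 10 (swap(4, 5)): [3, 1, 4, 5, 2, 0]
After 11 (swap(2, 4)): [3, 1, 2, 5, 4, 0]
After 12 (swap(3, 0)): [5, 1, 2, 3, 4, 0]
After 13 (swap(0, 5)): [0, 1, 2, 3, 4, 5]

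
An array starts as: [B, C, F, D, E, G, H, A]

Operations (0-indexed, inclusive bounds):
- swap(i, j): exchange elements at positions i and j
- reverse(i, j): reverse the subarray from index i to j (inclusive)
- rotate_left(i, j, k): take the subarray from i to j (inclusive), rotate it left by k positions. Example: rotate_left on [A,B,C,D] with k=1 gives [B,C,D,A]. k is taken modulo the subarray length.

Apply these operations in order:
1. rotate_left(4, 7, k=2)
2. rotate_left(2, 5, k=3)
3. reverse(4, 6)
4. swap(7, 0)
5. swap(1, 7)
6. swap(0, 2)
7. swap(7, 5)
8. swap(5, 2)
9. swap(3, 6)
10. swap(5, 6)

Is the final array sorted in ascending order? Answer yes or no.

After 1 (rotate_left(4, 7, k=2)): [B, C, F, D, H, A, E, G]
After 2 (rotate_left(2, 5, k=3)): [B, C, A, F, D, H, E, G]
After 3 (reverse(4, 6)): [B, C, A, F, E, H, D, G]
After 4 (swap(7, 0)): [G, C, A, F, E, H, D, B]
After 5 (swap(1, 7)): [G, B, A, F, E, H, D, C]
After 6 (swap(0, 2)): [A, B, G, F, E, H, D, C]
After 7 (swap(7, 5)): [A, B, G, F, E, C, D, H]
After 8 (swap(5, 2)): [A, B, C, F, E, G, D, H]
After 9 (swap(3, 6)): [A, B, C, D, E, G, F, H]
After 10 (swap(5, 6)): [A, B, C, D, E, F, G, H]

Answer: yes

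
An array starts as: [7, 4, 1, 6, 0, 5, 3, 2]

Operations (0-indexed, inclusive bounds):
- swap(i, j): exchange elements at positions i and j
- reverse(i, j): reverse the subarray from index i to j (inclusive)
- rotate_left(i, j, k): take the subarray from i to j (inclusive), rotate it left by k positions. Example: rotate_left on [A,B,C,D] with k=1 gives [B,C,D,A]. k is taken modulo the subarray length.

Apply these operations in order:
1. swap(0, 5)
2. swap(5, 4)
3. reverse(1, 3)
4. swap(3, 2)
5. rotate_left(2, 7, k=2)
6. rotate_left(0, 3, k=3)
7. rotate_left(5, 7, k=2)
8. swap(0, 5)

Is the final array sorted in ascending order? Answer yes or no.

After 1 (swap(0, 5)): [5, 4, 1, 6, 0, 7, 3, 2]
After 2 (swap(5, 4)): [5, 4, 1, 6, 7, 0, 3, 2]
After 3 (reverse(1, 3)): [5, 6, 1, 4, 7, 0, 3, 2]
After 4 (swap(3, 2)): [5, 6, 4, 1, 7, 0, 3, 2]
After 5 (rotate_left(2, 7, k=2)): [5, 6, 7, 0, 3, 2, 4, 1]
After 6 (rotate_left(0, 3, k=3)): [0, 5, 6, 7, 3, 2, 4, 1]
After 7 (rotate_left(5, 7, k=2)): [0, 5, 6, 7, 3, 1, 2, 4]
After 8 (swap(0, 5)): [1, 5, 6, 7, 3, 0, 2, 4]

Answer: no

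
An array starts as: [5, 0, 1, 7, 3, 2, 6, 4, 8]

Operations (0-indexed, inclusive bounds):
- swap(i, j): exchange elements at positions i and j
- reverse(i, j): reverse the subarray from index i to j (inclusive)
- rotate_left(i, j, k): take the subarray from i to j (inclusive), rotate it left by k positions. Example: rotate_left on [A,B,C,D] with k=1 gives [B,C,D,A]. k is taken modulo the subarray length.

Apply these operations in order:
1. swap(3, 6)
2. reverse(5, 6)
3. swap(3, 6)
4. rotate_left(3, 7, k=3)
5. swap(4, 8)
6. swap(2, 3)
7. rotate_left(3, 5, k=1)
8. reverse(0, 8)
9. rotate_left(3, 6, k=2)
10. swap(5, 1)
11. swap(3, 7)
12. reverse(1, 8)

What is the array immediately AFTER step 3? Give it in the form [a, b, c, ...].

After 1 (swap(3, 6)): [5, 0, 1, 6, 3, 2, 7, 4, 8]
After 2 (reverse(5, 6)): [5, 0, 1, 6, 3, 7, 2, 4, 8]
After 3 (swap(3, 6)): [5, 0, 1, 2, 3, 7, 6, 4, 8]

Answer: [5, 0, 1, 2, 3, 7, 6, 4, 8]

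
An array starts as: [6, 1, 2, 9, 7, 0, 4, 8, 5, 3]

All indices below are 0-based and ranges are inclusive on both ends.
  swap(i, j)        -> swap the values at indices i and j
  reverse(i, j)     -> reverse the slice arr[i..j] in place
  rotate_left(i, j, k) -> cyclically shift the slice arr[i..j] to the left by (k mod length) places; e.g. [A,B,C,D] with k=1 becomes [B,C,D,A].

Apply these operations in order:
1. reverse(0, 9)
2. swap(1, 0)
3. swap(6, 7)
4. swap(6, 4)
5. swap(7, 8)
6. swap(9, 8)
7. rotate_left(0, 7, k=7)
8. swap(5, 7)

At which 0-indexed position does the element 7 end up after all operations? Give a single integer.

Answer: 6

Derivation:
After 1 (reverse(0, 9)): [3, 5, 8, 4, 0, 7, 9, 2, 1, 6]
After 2 (swap(1, 0)): [5, 3, 8, 4, 0, 7, 9, 2, 1, 6]
After 3 (swap(6, 7)): [5, 3, 8, 4, 0, 7, 2, 9, 1, 6]
After 4 (swap(6, 4)): [5, 3, 8, 4, 2, 7, 0, 9, 1, 6]
After 5 (swap(7, 8)): [5, 3, 8, 4, 2, 7, 0, 1, 9, 6]
After 6 (swap(9, 8)): [5, 3, 8, 4, 2, 7, 0, 1, 6, 9]
After 7 (rotate_left(0, 7, k=7)): [1, 5, 3, 8, 4, 2, 7, 0, 6, 9]
After 8 (swap(5, 7)): [1, 5, 3, 8, 4, 0, 7, 2, 6, 9]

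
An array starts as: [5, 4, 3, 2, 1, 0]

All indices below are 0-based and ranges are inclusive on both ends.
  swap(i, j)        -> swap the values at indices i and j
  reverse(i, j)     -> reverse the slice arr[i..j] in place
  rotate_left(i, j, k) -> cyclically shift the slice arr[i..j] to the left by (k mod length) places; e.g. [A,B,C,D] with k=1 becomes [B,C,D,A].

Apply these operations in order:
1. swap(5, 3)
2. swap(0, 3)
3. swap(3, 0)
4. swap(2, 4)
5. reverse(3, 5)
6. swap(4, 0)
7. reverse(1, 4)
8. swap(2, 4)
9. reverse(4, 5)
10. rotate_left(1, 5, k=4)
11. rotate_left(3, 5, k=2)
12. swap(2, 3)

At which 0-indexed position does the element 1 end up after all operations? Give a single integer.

After 1 (swap(5, 3)): [5, 4, 3, 0, 1, 2]
After 2 (swap(0, 3)): [0, 4, 3, 5, 1, 2]
After 3 (swap(3, 0)): [5, 4, 3, 0, 1, 2]
After 4 (swap(2, 4)): [5, 4, 1, 0, 3, 2]
After 5 (reverse(3, 5)): [5, 4, 1, 2, 3, 0]
After 6 (swap(4, 0)): [3, 4, 1, 2, 5, 0]
After 7 (reverse(1, 4)): [3, 5, 2, 1, 4, 0]
After 8 (swap(2, 4)): [3, 5, 4, 1, 2, 0]
After 9 (reverse(4, 5)): [3, 5, 4, 1, 0, 2]
After 10 (rotate_left(1, 5, k=4)): [3, 2, 5, 4, 1, 0]
After 11 (rotate_left(3, 5, k=2)): [3, 2, 5, 0, 4, 1]
After 12 (swap(2, 3)): [3, 2, 0, 5, 4, 1]

Answer: 5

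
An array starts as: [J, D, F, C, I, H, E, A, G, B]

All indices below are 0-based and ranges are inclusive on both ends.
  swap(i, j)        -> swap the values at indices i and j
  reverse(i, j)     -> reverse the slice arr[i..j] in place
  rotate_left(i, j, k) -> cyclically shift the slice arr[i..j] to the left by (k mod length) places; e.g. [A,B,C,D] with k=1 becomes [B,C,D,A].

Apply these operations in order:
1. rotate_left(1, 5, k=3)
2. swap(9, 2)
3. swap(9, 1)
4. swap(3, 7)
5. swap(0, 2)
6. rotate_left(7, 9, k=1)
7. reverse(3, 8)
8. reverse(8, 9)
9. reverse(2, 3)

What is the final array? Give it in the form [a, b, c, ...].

After 1 (rotate_left(1, 5, k=3)): [J, I, H, D, F, C, E, A, G, B]
After 2 (swap(9, 2)): [J, I, B, D, F, C, E, A, G, H]
After 3 (swap(9, 1)): [J, H, B, D, F, C, E, A, G, I]
After 4 (swap(3, 7)): [J, H, B, A, F, C, E, D, G, I]
After 5 (swap(0, 2)): [B, H, J, A, F, C, E, D, G, I]
After 6 (rotate_left(7, 9, k=1)): [B, H, J, A, F, C, E, G, I, D]
After 7 (reverse(3, 8)): [B, H, J, I, G, E, C, F, A, D]
After 8 (reverse(8, 9)): [B, H, J, I, G, E, C, F, D, A]
After 9 (reverse(2, 3)): [B, H, I, J, G, E, C, F, D, A]

Answer: [B, H, I, J, G, E, C, F, D, A]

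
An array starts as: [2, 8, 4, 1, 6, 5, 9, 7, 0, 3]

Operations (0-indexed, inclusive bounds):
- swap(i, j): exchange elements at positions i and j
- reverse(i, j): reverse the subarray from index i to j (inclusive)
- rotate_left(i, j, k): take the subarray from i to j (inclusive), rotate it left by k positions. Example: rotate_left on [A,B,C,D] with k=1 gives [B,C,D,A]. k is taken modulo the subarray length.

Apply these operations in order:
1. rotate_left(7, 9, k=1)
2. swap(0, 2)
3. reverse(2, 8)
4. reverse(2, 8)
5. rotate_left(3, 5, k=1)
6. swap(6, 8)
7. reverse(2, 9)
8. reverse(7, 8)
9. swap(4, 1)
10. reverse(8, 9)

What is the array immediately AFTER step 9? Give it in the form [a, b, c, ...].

After 1 (rotate_left(7, 9, k=1)): [2, 8, 4, 1, 6, 5, 9, 0, 3, 7]
After 2 (swap(0, 2)): [4, 8, 2, 1, 6, 5, 9, 0, 3, 7]
After 3 (reverse(2, 8)): [4, 8, 3, 0, 9, 5, 6, 1, 2, 7]
After 4 (reverse(2, 8)): [4, 8, 2, 1, 6, 5, 9, 0, 3, 7]
After 5 (rotate_left(3, 5, k=1)): [4, 8, 2, 6, 5, 1, 9, 0, 3, 7]
After 6 (swap(6, 8)): [4, 8, 2, 6, 5, 1, 3, 0, 9, 7]
After 7 (reverse(2, 9)): [4, 8, 7, 9, 0, 3, 1, 5, 6, 2]
After 8 (reverse(7, 8)): [4, 8, 7, 9, 0, 3, 1, 6, 5, 2]
After 9 (swap(4, 1)): [4, 0, 7, 9, 8, 3, 1, 6, 5, 2]

Answer: [4, 0, 7, 9, 8, 3, 1, 6, 5, 2]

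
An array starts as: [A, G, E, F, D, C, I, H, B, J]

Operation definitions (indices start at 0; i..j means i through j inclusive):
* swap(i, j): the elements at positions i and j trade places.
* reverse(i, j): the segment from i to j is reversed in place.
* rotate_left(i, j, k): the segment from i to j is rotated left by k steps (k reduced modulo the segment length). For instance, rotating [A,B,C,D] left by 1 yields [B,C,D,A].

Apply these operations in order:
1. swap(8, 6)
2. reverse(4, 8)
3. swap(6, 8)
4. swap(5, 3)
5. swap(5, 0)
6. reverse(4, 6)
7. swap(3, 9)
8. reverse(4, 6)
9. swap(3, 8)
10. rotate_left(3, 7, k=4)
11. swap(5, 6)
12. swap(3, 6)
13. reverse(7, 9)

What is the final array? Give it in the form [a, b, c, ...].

Answer: [F, G, E, I, B, A, C, H, J, D]

Derivation:
After 1 (swap(8, 6)): [A, G, E, F, D, C, B, H, I, J]
After 2 (reverse(4, 8)): [A, G, E, F, I, H, B, C, D, J]
After 3 (swap(6, 8)): [A, G, E, F, I, H, D, C, B, J]
After 4 (swap(5, 3)): [A, G, E, H, I, F, D, C, B, J]
After 5 (swap(5, 0)): [F, G, E, H, I, A, D, C, B, J]
After 6 (reverse(4, 6)): [F, G, E, H, D, A, I, C, B, J]
After 7 (swap(3, 9)): [F, G, E, J, D, A, I, C, B, H]
After 8 (reverse(4, 6)): [F, G, E, J, I, A, D, C, B, H]
After 9 (swap(3, 8)): [F, G, E, B, I, A, D, C, J, H]
After 10 (rotate_left(3, 7, k=4)): [F, G, E, C, B, I, A, D, J, H]
After 11 (swap(5, 6)): [F, G, E, C, B, A, I, D, J, H]
After 12 (swap(3, 6)): [F, G, E, I, B, A, C, D, J, H]
After 13 (reverse(7, 9)): [F, G, E, I, B, A, C, H, J, D]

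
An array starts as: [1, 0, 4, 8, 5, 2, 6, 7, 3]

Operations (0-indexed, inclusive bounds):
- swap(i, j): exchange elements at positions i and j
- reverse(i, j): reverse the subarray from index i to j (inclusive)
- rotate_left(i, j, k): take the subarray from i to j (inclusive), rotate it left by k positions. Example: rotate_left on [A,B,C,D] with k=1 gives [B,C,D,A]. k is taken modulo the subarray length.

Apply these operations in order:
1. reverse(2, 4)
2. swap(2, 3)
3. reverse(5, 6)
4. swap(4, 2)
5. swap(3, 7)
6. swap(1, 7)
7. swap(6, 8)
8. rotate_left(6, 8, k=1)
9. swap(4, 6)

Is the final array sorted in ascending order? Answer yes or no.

After 1 (reverse(2, 4)): [1, 0, 5, 8, 4, 2, 6, 7, 3]
After 2 (swap(2, 3)): [1, 0, 8, 5, 4, 2, 6, 7, 3]
After 3 (reverse(5, 6)): [1, 0, 8, 5, 4, 6, 2, 7, 3]
After 4 (swap(4, 2)): [1, 0, 4, 5, 8, 6, 2, 7, 3]
After 5 (swap(3, 7)): [1, 0, 4, 7, 8, 6, 2, 5, 3]
After 6 (swap(1, 7)): [1, 5, 4, 7, 8, 6, 2, 0, 3]
After 7 (swap(6, 8)): [1, 5, 4, 7, 8, 6, 3, 0, 2]
After 8 (rotate_left(6, 8, k=1)): [1, 5, 4, 7, 8, 6, 0, 2, 3]
After 9 (swap(4, 6)): [1, 5, 4, 7, 0, 6, 8, 2, 3]

Answer: no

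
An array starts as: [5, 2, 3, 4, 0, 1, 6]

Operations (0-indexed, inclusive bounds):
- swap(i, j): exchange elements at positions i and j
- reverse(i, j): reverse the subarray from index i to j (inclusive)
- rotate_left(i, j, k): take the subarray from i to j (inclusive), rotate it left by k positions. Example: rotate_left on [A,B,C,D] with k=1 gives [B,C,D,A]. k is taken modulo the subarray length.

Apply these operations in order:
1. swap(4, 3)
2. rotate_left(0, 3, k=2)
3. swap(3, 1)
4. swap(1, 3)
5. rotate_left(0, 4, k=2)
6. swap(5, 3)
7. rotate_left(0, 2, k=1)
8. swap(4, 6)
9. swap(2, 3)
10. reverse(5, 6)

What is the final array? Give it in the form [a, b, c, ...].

Answer: [2, 4, 1, 5, 6, 0, 3]

Derivation:
After 1 (swap(4, 3)): [5, 2, 3, 0, 4, 1, 6]
After 2 (rotate_left(0, 3, k=2)): [3, 0, 5, 2, 4, 1, 6]
After 3 (swap(3, 1)): [3, 2, 5, 0, 4, 1, 6]
After 4 (swap(1, 3)): [3, 0, 5, 2, 4, 1, 6]
After 5 (rotate_left(0, 4, k=2)): [5, 2, 4, 3, 0, 1, 6]
After 6 (swap(5, 3)): [5, 2, 4, 1, 0, 3, 6]
After 7 (rotate_left(0, 2, k=1)): [2, 4, 5, 1, 0, 3, 6]
After 8 (swap(4, 6)): [2, 4, 5, 1, 6, 3, 0]
After 9 (swap(2, 3)): [2, 4, 1, 5, 6, 3, 0]
After 10 (reverse(5, 6)): [2, 4, 1, 5, 6, 0, 3]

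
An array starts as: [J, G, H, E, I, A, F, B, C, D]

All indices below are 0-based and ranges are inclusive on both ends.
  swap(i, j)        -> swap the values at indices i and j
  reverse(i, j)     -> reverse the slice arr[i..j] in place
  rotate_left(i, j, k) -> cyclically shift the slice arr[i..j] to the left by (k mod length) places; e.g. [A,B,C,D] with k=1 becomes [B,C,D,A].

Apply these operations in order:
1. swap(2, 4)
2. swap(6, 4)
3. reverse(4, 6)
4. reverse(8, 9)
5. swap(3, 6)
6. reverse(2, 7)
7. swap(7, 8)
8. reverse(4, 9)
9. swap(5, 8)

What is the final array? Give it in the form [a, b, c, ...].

After 1 (swap(2, 4)): [J, G, I, E, H, A, F, B, C, D]
After 2 (swap(6, 4)): [J, G, I, E, F, A, H, B, C, D]
After 3 (reverse(4, 6)): [J, G, I, E, H, A, F, B, C, D]
After 4 (reverse(8, 9)): [J, G, I, E, H, A, F, B, D, C]
After 5 (swap(3, 6)): [J, G, I, F, H, A, E, B, D, C]
After 6 (reverse(2, 7)): [J, G, B, E, A, H, F, I, D, C]
After 7 (swap(7, 8)): [J, G, B, E, A, H, F, D, I, C]
After 8 (reverse(4, 9)): [J, G, B, E, C, I, D, F, H, A]
After 9 (swap(5, 8)): [J, G, B, E, C, H, D, F, I, A]

Answer: [J, G, B, E, C, H, D, F, I, A]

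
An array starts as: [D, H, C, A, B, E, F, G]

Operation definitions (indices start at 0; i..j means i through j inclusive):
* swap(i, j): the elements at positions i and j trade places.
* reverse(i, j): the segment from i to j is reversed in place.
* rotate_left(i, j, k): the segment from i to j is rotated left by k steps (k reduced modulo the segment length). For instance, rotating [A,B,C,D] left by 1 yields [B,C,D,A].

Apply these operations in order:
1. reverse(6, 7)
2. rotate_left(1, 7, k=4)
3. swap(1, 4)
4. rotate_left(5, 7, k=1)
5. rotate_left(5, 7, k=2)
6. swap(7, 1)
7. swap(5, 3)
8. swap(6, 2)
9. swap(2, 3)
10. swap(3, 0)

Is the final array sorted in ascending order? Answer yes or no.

After 1 (reverse(6, 7)): [D, H, C, A, B, E, G, F]
After 2 (rotate_left(1, 7, k=4)): [D, E, G, F, H, C, A, B]
After 3 (swap(1, 4)): [D, H, G, F, E, C, A, B]
After 4 (rotate_left(5, 7, k=1)): [D, H, G, F, E, A, B, C]
After 5 (rotate_left(5, 7, k=2)): [D, H, G, F, E, C, A, B]
After 6 (swap(7, 1)): [D, B, G, F, E, C, A, H]
After 7 (swap(5, 3)): [D, B, G, C, E, F, A, H]
After 8 (swap(6, 2)): [D, B, A, C, E, F, G, H]
After 9 (swap(2, 3)): [D, B, C, A, E, F, G, H]
After 10 (swap(3, 0)): [A, B, C, D, E, F, G, H]

Answer: yes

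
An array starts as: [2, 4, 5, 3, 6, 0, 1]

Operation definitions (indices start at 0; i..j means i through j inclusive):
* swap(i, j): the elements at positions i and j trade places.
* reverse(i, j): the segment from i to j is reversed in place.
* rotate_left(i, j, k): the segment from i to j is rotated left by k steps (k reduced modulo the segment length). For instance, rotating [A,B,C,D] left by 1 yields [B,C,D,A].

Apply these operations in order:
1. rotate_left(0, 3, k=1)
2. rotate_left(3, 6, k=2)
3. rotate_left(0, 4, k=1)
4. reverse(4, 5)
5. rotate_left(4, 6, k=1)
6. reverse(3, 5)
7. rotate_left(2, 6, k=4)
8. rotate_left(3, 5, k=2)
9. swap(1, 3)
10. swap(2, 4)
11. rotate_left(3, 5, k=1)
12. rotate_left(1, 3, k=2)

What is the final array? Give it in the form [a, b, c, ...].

Answer: [5, 2, 4, 0, 6, 3, 1]

Derivation:
After 1 (rotate_left(0, 3, k=1)): [4, 5, 3, 2, 6, 0, 1]
After 2 (rotate_left(3, 6, k=2)): [4, 5, 3, 0, 1, 2, 6]
After 3 (rotate_left(0, 4, k=1)): [5, 3, 0, 1, 4, 2, 6]
After 4 (reverse(4, 5)): [5, 3, 0, 1, 2, 4, 6]
After 5 (rotate_left(4, 6, k=1)): [5, 3, 0, 1, 4, 6, 2]
After 6 (reverse(3, 5)): [5, 3, 0, 6, 4, 1, 2]
After 7 (rotate_left(2, 6, k=4)): [5, 3, 2, 0, 6, 4, 1]
After 8 (rotate_left(3, 5, k=2)): [5, 3, 2, 4, 0, 6, 1]
After 9 (swap(1, 3)): [5, 4, 2, 3, 0, 6, 1]
After 10 (swap(2, 4)): [5, 4, 0, 3, 2, 6, 1]
After 11 (rotate_left(3, 5, k=1)): [5, 4, 0, 2, 6, 3, 1]
After 12 (rotate_left(1, 3, k=2)): [5, 2, 4, 0, 6, 3, 1]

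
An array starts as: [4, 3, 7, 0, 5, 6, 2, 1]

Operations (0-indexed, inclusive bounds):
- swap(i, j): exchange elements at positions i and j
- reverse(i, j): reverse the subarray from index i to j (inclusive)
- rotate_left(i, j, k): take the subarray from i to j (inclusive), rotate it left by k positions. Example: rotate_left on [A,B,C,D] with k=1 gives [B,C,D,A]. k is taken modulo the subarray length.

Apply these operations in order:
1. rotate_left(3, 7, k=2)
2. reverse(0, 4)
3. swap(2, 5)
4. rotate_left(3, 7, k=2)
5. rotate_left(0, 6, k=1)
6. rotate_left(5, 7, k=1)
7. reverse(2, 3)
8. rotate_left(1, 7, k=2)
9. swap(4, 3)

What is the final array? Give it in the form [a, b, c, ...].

After 1 (rotate_left(3, 7, k=2)): [4, 3, 7, 6, 2, 1, 0, 5]
After 2 (reverse(0, 4)): [2, 6, 7, 3, 4, 1, 0, 5]
After 3 (swap(2, 5)): [2, 6, 1, 3, 4, 7, 0, 5]
After 4 (rotate_left(3, 7, k=2)): [2, 6, 1, 7, 0, 5, 3, 4]
After 5 (rotate_left(0, 6, k=1)): [6, 1, 7, 0, 5, 3, 2, 4]
After 6 (rotate_left(5, 7, k=1)): [6, 1, 7, 0, 5, 2, 4, 3]
After 7 (reverse(2, 3)): [6, 1, 0, 7, 5, 2, 4, 3]
After 8 (rotate_left(1, 7, k=2)): [6, 7, 5, 2, 4, 3, 1, 0]
After 9 (swap(4, 3)): [6, 7, 5, 4, 2, 3, 1, 0]

Answer: [6, 7, 5, 4, 2, 3, 1, 0]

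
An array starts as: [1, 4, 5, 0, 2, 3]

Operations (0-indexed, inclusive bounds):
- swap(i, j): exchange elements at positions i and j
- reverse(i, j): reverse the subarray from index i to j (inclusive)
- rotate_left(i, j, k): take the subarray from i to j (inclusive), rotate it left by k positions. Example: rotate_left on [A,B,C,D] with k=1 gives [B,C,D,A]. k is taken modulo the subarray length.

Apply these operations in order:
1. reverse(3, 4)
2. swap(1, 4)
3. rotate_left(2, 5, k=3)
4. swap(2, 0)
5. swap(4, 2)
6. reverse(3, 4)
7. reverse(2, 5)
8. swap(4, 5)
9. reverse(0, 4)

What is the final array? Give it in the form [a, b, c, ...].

After 1 (reverse(3, 4)): [1, 4, 5, 2, 0, 3]
After 2 (swap(1, 4)): [1, 0, 5, 2, 4, 3]
After 3 (rotate_left(2, 5, k=3)): [1, 0, 3, 5, 2, 4]
After 4 (swap(2, 0)): [3, 0, 1, 5, 2, 4]
After 5 (swap(4, 2)): [3, 0, 2, 5, 1, 4]
After 6 (reverse(3, 4)): [3, 0, 2, 1, 5, 4]
After 7 (reverse(2, 5)): [3, 0, 4, 5, 1, 2]
After 8 (swap(4, 5)): [3, 0, 4, 5, 2, 1]
After 9 (reverse(0, 4)): [2, 5, 4, 0, 3, 1]

Answer: [2, 5, 4, 0, 3, 1]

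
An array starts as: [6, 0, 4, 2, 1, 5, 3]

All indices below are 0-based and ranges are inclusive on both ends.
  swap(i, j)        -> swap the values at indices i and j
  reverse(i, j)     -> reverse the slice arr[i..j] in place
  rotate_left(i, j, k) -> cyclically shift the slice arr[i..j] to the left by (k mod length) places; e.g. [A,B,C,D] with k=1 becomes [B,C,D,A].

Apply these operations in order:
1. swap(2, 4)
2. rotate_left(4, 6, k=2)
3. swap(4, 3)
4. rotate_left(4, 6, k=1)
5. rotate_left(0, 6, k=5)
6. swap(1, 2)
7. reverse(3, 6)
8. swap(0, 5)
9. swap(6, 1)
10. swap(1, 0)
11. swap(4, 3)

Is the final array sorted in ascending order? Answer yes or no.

Answer: yes

Derivation:
After 1 (swap(2, 4)): [6, 0, 1, 2, 4, 5, 3]
After 2 (rotate_left(4, 6, k=2)): [6, 0, 1, 2, 3, 4, 5]
After 3 (swap(4, 3)): [6, 0, 1, 3, 2, 4, 5]
After 4 (rotate_left(4, 6, k=1)): [6, 0, 1, 3, 4, 5, 2]
After 5 (rotate_left(0, 6, k=5)): [5, 2, 6, 0, 1, 3, 4]
After 6 (swap(1, 2)): [5, 6, 2, 0, 1, 3, 4]
After 7 (reverse(3, 6)): [5, 6, 2, 4, 3, 1, 0]
After 8 (swap(0, 5)): [1, 6, 2, 4, 3, 5, 0]
After 9 (swap(6, 1)): [1, 0, 2, 4, 3, 5, 6]
After 10 (swap(1, 0)): [0, 1, 2, 4, 3, 5, 6]
After 11 (swap(4, 3)): [0, 1, 2, 3, 4, 5, 6]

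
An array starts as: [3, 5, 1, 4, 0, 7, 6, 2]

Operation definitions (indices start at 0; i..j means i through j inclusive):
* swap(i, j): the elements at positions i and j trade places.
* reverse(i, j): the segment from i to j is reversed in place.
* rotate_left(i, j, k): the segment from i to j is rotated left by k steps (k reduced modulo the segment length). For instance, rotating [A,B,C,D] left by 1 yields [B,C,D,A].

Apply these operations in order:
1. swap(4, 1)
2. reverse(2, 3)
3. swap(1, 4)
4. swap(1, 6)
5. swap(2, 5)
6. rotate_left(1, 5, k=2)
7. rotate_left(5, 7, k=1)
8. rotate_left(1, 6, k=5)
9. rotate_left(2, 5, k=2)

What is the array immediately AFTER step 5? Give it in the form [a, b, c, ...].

After 1 (swap(4, 1)): [3, 0, 1, 4, 5, 7, 6, 2]
After 2 (reverse(2, 3)): [3, 0, 4, 1, 5, 7, 6, 2]
After 3 (swap(1, 4)): [3, 5, 4, 1, 0, 7, 6, 2]
After 4 (swap(1, 6)): [3, 6, 4, 1, 0, 7, 5, 2]
After 5 (swap(2, 5)): [3, 6, 7, 1, 0, 4, 5, 2]

Answer: [3, 6, 7, 1, 0, 4, 5, 2]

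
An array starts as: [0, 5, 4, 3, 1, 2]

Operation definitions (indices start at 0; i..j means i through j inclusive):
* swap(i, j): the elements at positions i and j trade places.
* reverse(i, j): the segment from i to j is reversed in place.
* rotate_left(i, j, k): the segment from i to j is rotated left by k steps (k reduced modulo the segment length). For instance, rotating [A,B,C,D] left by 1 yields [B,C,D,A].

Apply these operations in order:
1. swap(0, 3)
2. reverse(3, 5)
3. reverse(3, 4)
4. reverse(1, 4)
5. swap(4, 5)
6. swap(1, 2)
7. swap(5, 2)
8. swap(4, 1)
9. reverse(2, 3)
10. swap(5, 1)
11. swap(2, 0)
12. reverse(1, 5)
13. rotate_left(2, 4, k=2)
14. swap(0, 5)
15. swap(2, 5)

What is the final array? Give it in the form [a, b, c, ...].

Answer: [2, 0, 4, 1, 5, 3]

Derivation:
After 1 (swap(0, 3)): [3, 5, 4, 0, 1, 2]
After 2 (reverse(3, 5)): [3, 5, 4, 2, 1, 0]
After 3 (reverse(3, 4)): [3, 5, 4, 1, 2, 0]
After 4 (reverse(1, 4)): [3, 2, 1, 4, 5, 0]
After 5 (swap(4, 5)): [3, 2, 1, 4, 0, 5]
After 6 (swap(1, 2)): [3, 1, 2, 4, 0, 5]
After 7 (swap(5, 2)): [3, 1, 5, 4, 0, 2]
After 8 (swap(4, 1)): [3, 0, 5, 4, 1, 2]
After 9 (reverse(2, 3)): [3, 0, 4, 5, 1, 2]
After 10 (swap(5, 1)): [3, 2, 4, 5, 1, 0]
After 11 (swap(2, 0)): [4, 2, 3, 5, 1, 0]
After 12 (reverse(1, 5)): [4, 0, 1, 5, 3, 2]
After 13 (rotate_left(2, 4, k=2)): [4, 0, 3, 1, 5, 2]
After 14 (swap(0, 5)): [2, 0, 3, 1, 5, 4]
After 15 (swap(2, 5)): [2, 0, 4, 1, 5, 3]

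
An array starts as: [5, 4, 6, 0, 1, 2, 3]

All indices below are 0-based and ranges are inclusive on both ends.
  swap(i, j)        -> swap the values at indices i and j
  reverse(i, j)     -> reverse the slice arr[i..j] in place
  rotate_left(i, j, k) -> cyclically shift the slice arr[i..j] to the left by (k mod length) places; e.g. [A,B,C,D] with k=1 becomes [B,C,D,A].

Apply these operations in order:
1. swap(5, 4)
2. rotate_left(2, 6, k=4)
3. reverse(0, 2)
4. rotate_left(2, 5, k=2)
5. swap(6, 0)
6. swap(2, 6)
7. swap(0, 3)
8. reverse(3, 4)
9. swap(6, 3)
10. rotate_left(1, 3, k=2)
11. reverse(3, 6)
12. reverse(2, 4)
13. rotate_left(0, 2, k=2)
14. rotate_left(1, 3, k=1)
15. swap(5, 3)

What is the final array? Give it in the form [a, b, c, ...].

After 1 (swap(5, 4)): [5, 4, 6, 0, 2, 1, 3]
After 2 (rotate_left(2, 6, k=4)): [5, 4, 3, 6, 0, 2, 1]
After 3 (reverse(0, 2)): [3, 4, 5, 6, 0, 2, 1]
After 4 (rotate_left(2, 5, k=2)): [3, 4, 0, 2, 5, 6, 1]
After 5 (swap(6, 0)): [1, 4, 0, 2, 5, 6, 3]
After 6 (swap(2, 6)): [1, 4, 3, 2, 5, 6, 0]
After 7 (swap(0, 3)): [2, 4, 3, 1, 5, 6, 0]
After 8 (reverse(3, 4)): [2, 4, 3, 5, 1, 6, 0]
After 9 (swap(6, 3)): [2, 4, 3, 0, 1, 6, 5]
After 10 (rotate_left(1, 3, k=2)): [2, 0, 4, 3, 1, 6, 5]
After 11 (reverse(3, 6)): [2, 0, 4, 5, 6, 1, 3]
After 12 (reverse(2, 4)): [2, 0, 6, 5, 4, 1, 3]
After 13 (rotate_left(0, 2, k=2)): [6, 2, 0, 5, 4, 1, 3]
After 14 (rotate_left(1, 3, k=1)): [6, 0, 5, 2, 4, 1, 3]
After 15 (swap(5, 3)): [6, 0, 5, 1, 4, 2, 3]

Answer: [6, 0, 5, 1, 4, 2, 3]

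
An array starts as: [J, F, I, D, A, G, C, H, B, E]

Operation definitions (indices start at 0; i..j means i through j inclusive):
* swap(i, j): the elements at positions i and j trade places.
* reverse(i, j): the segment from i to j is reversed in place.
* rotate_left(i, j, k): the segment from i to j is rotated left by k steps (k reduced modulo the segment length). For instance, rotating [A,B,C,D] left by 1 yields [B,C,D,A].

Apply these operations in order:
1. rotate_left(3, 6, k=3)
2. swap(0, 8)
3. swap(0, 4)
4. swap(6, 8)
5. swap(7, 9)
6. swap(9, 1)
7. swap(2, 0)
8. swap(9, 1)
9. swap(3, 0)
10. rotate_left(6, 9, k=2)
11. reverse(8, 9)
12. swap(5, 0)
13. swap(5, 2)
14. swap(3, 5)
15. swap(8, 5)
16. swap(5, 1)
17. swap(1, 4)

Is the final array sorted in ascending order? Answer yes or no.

After 1 (rotate_left(3, 6, k=3)): [J, F, I, C, D, A, G, H, B, E]
After 2 (swap(0, 8)): [B, F, I, C, D, A, G, H, J, E]
After 3 (swap(0, 4)): [D, F, I, C, B, A, G, H, J, E]
After 4 (swap(6, 8)): [D, F, I, C, B, A, J, H, G, E]
After 5 (swap(7, 9)): [D, F, I, C, B, A, J, E, G, H]
After 6 (swap(9, 1)): [D, H, I, C, B, A, J, E, G, F]
After 7 (swap(2, 0)): [I, H, D, C, B, A, J, E, G, F]
After 8 (swap(9, 1)): [I, F, D, C, B, A, J, E, G, H]
After 9 (swap(3, 0)): [C, F, D, I, B, A, J, E, G, H]
After 10 (rotate_left(6, 9, k=2)): [C, F, D, I, B, A, G, H, J, E]
After 11 (reverse(8, 9)): [C, F, D, I, B, A, G, H, E, J]
After 12 (swap(5, 0)): [A, F, D, I, B, C, G, H, E, J]
After 13 (swap(5, 2)): [A, F, C, I, B, D, G, H, E, J]
After 14 (swap(3, 5)): [A, F, C, D, B, I, G, H, E, J]
After 15 (swap(8, 5)): [A, F, C, D, B, E, G, H, I, J]
After 16 (swap(5, 1)): [A, E, C, D, B, F, G, H, I, J]
After 17 (swap(1, 4)): [A, B, C, D, E, F, G, H, I, J]

Answer: yes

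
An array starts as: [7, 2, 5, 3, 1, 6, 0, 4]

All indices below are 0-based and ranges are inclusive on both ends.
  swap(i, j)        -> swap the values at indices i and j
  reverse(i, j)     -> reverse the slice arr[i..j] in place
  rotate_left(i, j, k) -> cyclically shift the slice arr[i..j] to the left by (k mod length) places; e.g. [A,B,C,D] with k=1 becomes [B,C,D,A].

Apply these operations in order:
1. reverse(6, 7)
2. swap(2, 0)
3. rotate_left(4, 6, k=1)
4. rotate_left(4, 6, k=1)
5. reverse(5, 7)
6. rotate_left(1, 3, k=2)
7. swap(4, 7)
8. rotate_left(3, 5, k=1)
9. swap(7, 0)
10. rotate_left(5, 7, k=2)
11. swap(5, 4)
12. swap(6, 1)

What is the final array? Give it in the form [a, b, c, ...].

Answer: [4, 7, 2, 1, 5, 0, 3, 6]

Derivation:
After 1 (reverse(6, 7)): [7, 2, 5, 3, 1, 6, 4, 0]
After 2 (swap(2, 0)): [5, 2, 7, 3, 1, 6, 4, 0]
After 3 (rotate_left(4, 6, k=1)): [5, 2, 7, 3, 6, 4, 1, 0]
After 4 (rotate_left(4, 6, k=1)): [5, 2, 7, 3, 4, 1, 6, 0]
After 5 (reverse(5, 7)): [5, 2, 7, 3, 4, 0, 6, 1]
After 6 (rotate_left(1, 3, k=2)): [5, 3, 2, 7, 4, 0, 6, 1]
After 7 (swap(4, 7)): [5, 3, 2, 7, 1, 0, 6, 4]
After 8 (rotate_left(3, 5, k=1)): [5, 3, 2, 1, 0, 7, 6, 4]
After 9 (swap(7, 0)): [4, 3, 2, 1, 0, 7, 6, 5]
After 10 (rotate_left(5, 7, k=2)): [4, 3, 2, 1, 0, 5, 7, 6]
After 11 (swap(5, 4)): [4, 3, 2, 1, 5, 0, 7, 6]
After 12 (swap(6, 1)): [4, 7, 2, 1, 5, 0, 3, 6]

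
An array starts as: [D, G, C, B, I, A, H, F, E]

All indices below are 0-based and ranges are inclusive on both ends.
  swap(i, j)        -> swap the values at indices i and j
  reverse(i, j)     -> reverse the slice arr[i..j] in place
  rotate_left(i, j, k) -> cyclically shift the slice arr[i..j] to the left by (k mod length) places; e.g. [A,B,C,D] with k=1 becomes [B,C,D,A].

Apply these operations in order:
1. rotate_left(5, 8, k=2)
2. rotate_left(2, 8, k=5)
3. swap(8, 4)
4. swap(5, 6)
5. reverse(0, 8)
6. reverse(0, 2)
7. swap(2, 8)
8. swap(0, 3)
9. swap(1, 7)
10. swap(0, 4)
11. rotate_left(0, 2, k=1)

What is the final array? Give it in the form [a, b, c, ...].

Answer: [G, D, E, B, I, H, A, F, C]

Derivation:
After 1 (rotate_left(5, 8, k=2)): [D, G, C, B, I, F, E, A, H]
After 2 (rotate_left(2, 8, k=5)): [D, G, A, H, C, B, I, F, E]
After 3 (swap(8, 4)): [D, G, A, H, E, B, I, F, C]
After 4 (swap(5, 6)): [D, G, A, H, E, I, B, F, C]
After 5 (reverse(0, 8)): [C, F, B, I, E, H, A, G, D]
After 6 (reverse(0, 2)): [B, F, C, I, E, H, A, G, D]
After 7 (swap(2, 8)): [B, F, D, I, E, H, A, G, C]
After 8 (swap(0, 3)): [I, F, D, B, E, H, A, G, C]
After 9 (swap(1, 7)): [I, G, D, B, E, H, A, F, C]
After 10 (swap(0, 4)): [E, G, D, B, I, H, A, F, C]
After 11 (rotate_left(0, 2, k=1)): [G, D, E, B, I, H, A, F, C]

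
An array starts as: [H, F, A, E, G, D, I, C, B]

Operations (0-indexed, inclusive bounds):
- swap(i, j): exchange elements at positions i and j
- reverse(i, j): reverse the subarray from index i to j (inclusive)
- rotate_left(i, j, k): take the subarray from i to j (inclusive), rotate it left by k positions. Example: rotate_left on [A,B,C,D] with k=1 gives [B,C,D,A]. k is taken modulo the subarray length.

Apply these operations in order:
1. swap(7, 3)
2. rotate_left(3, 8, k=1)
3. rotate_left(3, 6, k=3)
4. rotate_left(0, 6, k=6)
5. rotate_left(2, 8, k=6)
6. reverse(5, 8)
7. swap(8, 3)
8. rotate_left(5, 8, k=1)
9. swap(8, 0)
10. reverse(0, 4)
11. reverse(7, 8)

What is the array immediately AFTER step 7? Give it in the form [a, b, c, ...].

After 1 (swap(7, 3)): [H, F, A, C, G, D, I, E, B]
After 2 (rotate_left(3, 8, k=1)): [H, F, A, G, D, I, E, B, C]
After 3 (rotate_left(3, 6, k=3)): [H, F, A, E, G, D, I, B, C]
After 4 (rotate_left(0, 6, k=6)): [I, H, F, A, E, G, D, B, C]
After 5 (rotate_left(2, 8, k=6)): [I, H, C, F, A, E, G, D, B]
After 6 (reverse(5, 8)): [I, H, C, F, A, B, D, G, E]
After 7 (swap(8, 3)): [I, H, C, E, A, B, D, G, F]

Answer: [I, H, C, E, A, B, D, G, F]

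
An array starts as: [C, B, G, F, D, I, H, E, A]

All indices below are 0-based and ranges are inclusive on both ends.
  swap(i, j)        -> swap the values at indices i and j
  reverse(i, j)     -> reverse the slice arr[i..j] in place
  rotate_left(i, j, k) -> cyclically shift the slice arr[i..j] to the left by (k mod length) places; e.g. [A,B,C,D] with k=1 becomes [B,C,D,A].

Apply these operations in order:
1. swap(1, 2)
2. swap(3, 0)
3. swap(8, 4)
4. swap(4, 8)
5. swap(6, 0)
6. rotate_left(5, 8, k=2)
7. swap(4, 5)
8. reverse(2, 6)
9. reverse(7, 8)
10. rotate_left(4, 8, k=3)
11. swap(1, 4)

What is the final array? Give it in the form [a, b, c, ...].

After 1 (swap(1, 2)): [C, G, B, F, D, I, H, E, A]
After 2 (swap(3, 0)): [F, G, B, C, D, I, H, E, A]
After 3 (swap(8, 4)): [F, G, B, C, A, I, H, E, D]
After 4 (swap(4, 8)): [F, G, B, C, D, I, H, E, A]
After 5 (swap(6, 0)): [H, G, B, C, D, I, F, E, A]
After 6 (rotate_left(5, 8, k=2)): [H, G, B, C, D, E, A, I, F]
After 7 (swap(4, 5)): [H, G, B, C, E, D, A, I, F]
After 8 (reverse(2, 6)): [H, G, A, D, E, C, B, I, F]
After 9 (reverse(7, 8)): [H, G, A, D, E, C, B, F, I]
After 10 (rotate_left(4, 8, k=3)): [H, G, A, D, F, I, E, C, B]
After 11 (swap(1, 4)): [H, F, A, D, G, I, E, C, B]

Answer: [H, F, A, D, G, I, E, C, B]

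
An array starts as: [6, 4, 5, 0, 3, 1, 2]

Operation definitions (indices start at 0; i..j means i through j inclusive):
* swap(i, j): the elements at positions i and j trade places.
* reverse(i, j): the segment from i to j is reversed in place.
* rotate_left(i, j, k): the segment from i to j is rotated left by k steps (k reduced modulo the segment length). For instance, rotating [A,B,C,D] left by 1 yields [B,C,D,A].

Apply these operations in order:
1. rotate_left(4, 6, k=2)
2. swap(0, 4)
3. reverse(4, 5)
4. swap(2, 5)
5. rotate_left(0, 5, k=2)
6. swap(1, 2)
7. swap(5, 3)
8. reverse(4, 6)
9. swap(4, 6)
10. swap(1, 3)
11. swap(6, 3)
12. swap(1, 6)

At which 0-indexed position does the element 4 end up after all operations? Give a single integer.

After 1 (rotate_left(4, 6, k=2)): [6, 4, 5, 0, 2, 3, 1]
After 2 (swap(0, 4)): [2, 4, 5, 0, 6, 3, 1]
After 3 (reverse(4, 5)): [2, 4, 5, 0, 3, 6, 1]
After 4 (swap(2, 5)): [2, 4, 6, 0, 3, 5, 1]
After 5 (rotate_left(0, 5, k=2)): [6, 0, 3, 5, 2, 4, 1]
After 6 (swap(1, 2)): [6, 3, 0, 5, 2, 4, 1]
After 7 (swap(5, 3)): [6, 3, 0, 4, 2, 5, 1]
After 8 (reverse(4, 6)): [6, 3, 0, 4, 1, 5, 2]
After 9 (swap(4, 6)): [6, 3, 0, 4, 2, 5, 1]
After 10 (swap(1, 3)): [6, 4, 0, 3, 2, 5, 1]
After 11 (swap(6, 3)): [6, 4, 0, 1, 2, 5, 3]
After 12 (swap(1, 6)): [6, 3, 0, 1, 2, 5, 4]

Answer: 6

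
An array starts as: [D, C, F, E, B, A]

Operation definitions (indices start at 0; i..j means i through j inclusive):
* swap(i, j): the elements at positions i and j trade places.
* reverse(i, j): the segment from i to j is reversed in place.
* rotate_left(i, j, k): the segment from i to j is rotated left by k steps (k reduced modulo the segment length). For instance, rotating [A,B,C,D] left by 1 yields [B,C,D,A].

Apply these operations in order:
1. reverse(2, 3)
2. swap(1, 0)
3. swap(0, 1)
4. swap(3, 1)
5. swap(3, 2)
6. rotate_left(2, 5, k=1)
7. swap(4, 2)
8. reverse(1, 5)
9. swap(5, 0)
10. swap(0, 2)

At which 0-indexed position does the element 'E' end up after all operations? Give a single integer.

Answer: 0

Derivation:
After 1 (reverse(2, 3)): [D, C, E, F, B, A]
After 2 (swap(1, 0)): [C, D, E, F, B, A]
After 3 (swap(0, 1)): [D, C, E, F, B, A]
After 4 (swap(3, 1)): [D, F, E, C, B, A]
After 5 (swap(3, 2)): [D, F, C, E, B, A]
After 6 (rotate_left(2, 5, k=1)): [D, F, E, B, A, C]
After 7 (swap(4, 2)): [D, F, A, B, E, C]
After 8 (reverse(1, 5)): [D, C, E, B, A, F]
After 9 (swap(5, 0)): [F, C, E, B, A, D]
After 10 (swap(0, 2)): [E, C, F, B, A, D]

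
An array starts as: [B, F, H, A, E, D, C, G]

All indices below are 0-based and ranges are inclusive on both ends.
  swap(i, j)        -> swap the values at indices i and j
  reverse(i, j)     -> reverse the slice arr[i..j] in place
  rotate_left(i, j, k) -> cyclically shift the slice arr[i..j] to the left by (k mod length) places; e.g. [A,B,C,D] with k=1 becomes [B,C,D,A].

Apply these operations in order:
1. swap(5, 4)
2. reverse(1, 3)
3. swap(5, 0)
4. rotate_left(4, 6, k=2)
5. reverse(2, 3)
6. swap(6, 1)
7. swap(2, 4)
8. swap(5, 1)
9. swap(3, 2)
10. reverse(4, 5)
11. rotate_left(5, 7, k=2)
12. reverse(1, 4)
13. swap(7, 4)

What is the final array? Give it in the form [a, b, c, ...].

Answer: [E, B, C, H, A, G, F, D]

Derivation:
After 1 (swap(5, 4)): [B, F, H, A, D, E, C, G]
After 2 (reverse(1, 3)): [B, A, H, F, D, E, C, G]
After 3 (swap(5, 0)): [E, A, H, F, D, B, C, G]
After 4 (rotate_left(4, 6, k=2)): [E, A, H, F, C, D, B, G]
After 5 (reverse(2, 3)): [E, A, F, H, C, D, B, G]
After 6 (swap(6, 1)): [E, B, F, H, C, D, A, G]
After 7 (swap(2, 4)): [E, B, C, H, F, D, A, G]
After 8 (swap(5, 1)): [E, D, C, H, F, B, A, G]
After 9 (swap(3, 2)): [E, D, H, C, F, B, A, G]
After 10 (reverse(4, 5)): [E, D, H, C, B, F, A, G]
After 11 (rotate_left(5, 7, k=2)): [E, D, H, C, B, G, F, A]
After 12 (reverse(1, 4)): [E, B, C, H, D, G, F, A]
After 13 (swap(7, 4)): [E, B, C, H, A, G, F, D]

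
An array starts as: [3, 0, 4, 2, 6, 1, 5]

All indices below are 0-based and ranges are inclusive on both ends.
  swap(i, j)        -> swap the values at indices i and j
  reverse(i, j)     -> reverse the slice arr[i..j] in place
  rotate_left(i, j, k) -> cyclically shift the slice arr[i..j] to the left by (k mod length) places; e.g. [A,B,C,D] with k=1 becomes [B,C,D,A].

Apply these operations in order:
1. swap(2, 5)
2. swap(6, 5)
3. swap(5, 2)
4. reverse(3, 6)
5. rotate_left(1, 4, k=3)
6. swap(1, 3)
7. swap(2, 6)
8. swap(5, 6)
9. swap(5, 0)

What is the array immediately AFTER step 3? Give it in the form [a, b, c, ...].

After 1 (swap(2, 5)): [3, 0, 1, 2, 6, 4, 5]
After 2 (swap(6, 5)): [3, 0, 1, 2, 6, 5, 4]
After 3 (swap(5, 2)): [3, 0, 5, 2, 6, 1, 4]

Answer: [3, 0, 5, 2, 6, 1, 4]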